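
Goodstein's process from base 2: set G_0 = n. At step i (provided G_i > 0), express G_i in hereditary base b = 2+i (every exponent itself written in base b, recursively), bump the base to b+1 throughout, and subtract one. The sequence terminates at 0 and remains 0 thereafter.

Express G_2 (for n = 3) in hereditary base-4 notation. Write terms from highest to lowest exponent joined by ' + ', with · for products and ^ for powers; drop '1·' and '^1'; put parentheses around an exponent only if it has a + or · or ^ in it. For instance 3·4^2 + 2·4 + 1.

3

i=0: 3 = 2 + 1 (b=2); 2→3: 3 + 1 = 4; 4−1 = 3
i=1: 3 = 3 (b=3); 3→4: 4 = 4; 4−1 = 3
i=2: 3 = 3 (b=4); 4→5: 3 = 3; 3−1 = 2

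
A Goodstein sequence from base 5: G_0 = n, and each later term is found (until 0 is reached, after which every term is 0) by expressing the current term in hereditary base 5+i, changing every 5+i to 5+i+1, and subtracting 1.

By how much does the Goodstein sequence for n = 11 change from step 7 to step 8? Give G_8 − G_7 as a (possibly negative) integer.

11 —HB5→ 2·5 + 1 —bump→ 2·6 + 1 = 13 —(−1)→ 12
12 —HB6→ 2·6 —bump→ 2·7 = 14 —(−1)→ 13
13 —HB7→ 7 + 6 —bump→ 8 + 6 = 14 —(−1)→ 13
13 —HB8→ 8 + 5 —bump→ 9 + 5 = 14 —(−1)→ 13
13 —HB9→ 9 + 4 —bump→ 10 + 4 = 14 —(−1)→ 13
13 —HB10→ 10 + 3 —bump→ 11 + 3 = 14 —(−1)→ 13
13 —HB11→ 11 + 2 —bump→ 12 + 2 = 14 —(−1)→ 13
13 —HB12→ 12 + 1 —bump→ 13 + 1 = 14 —(−1)→ 13

0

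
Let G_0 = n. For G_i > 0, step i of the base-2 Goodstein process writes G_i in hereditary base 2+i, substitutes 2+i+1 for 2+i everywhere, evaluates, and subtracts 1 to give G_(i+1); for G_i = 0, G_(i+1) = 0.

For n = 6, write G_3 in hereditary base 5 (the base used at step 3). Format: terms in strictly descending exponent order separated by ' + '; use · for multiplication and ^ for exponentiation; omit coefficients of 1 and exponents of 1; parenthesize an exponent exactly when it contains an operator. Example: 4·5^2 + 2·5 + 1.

G_0 = 6. HB_2(6) = 2^2 + 2. Bump = 30. G_1 = 29.
G_1 = 29. HB_3(29) = 3^3 + 2. Bump = 258. G_2 = 257.
G_2 = 257. HB_4(257) = 4^4 + 1. Bump = 3126. G_3 = 3125.
G_3 = 3125. HB_5(3125) = 5^5. Bump = 46656. G_4 = 46655.

5^5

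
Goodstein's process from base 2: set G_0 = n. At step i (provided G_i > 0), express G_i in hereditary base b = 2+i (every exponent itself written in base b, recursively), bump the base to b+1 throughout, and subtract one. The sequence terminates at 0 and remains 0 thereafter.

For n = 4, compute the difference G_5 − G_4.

26

(0) 4|_2 = 2^2 ↦ 3^3|_3 = 27 ⇒ 26
(1) 26|_3 = 2·3^2 + 2·3 + 2 ↦ 2·4^2 + 2·4 + 2|_4 = 42 ⇒ 41
(2) 41|_4 = 2·4^2 + 2·4 + 1 ↦ 2·5^2 + 2·5 + 1|_5 = 61 ⇒ 60
(3) 60|_5 = 2·5^2 + 2·5 ↦ 2·6^2 + 2·6|_6 = 84 ⇒ 83
(4) 83|_6 = 2·6^2 + 6 + 5 ↦ 2·7^2 + 7 + 5|_7 = 110 ⇒ 109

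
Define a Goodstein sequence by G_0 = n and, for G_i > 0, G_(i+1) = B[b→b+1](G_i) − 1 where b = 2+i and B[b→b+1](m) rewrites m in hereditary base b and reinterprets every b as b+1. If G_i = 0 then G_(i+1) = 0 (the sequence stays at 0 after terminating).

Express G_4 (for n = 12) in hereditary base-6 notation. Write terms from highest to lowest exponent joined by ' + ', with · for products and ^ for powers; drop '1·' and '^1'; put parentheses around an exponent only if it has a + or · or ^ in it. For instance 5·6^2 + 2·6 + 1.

G_0=12  [base 2] 2^(2 + 1) + 2^2  →[2↦3]→  3^(3 + 1) + 3^3 = 108  −1 ⇒ G_1=107
G_1=107  [base 3] 3^(3 + 1) + 2·3^2 + 2·3 + 2  →[3↦4]→  4^(4 + 1) + 2·4^2 + 2·4 + 2 = 1066  −1 ⇒ G_2=1065
G_2=1065  [base 4] 4^(4 + 1) + 2·4^2 + 2·4 + 1  →[4↦5]→  5^(5 + 1) + 2·5^2 + 2·5 + 1 = 15686  −1 ⇒ G_3=15685
G_3=15685  [base 5] 5^(5 + 1) + 2·5^2 + 2·5  →[5↦6]→  6^(6 + 1) + 2·6^2 + 2·6 = 280020  −1 ⇒ G_4=280019
G_4=280019  [base 6] 6^(6 + 1) + 2·6^2 + 6 + 5  →[6↦7]→  7^(7 + 1) + 2·7^2 + 7 + 5 = 5764911  −1 ⇒ G_5=5764910

6^(6 + 1) + 2·6^2 + 6 + 5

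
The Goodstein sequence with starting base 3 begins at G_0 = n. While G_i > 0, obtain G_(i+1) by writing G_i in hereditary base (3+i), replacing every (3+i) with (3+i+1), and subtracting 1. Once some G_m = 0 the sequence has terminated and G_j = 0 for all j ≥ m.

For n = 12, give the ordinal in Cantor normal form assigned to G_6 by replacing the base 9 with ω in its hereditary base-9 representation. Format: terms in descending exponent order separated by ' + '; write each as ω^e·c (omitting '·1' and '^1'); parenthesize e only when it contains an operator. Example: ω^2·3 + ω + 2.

12 —HB3→ 3^2 + 3 —bump→ 4^2 + 4 = 20 —(−1)→ 19
19 —HB4→ 4^2 + 3 —bump→ 5^2 + 3 = 28 —(−1)→ 27
27 —HB5→ 5^2 + 2 —bump→ 6^2 + 2 = 38 —(−1)→ 37
37 —HB6→ 6^2 + 1 —bump→ 7^2 + 1 = 50 —(−1)→ 49
49 —HB7→ 7^2 —bump→ 8^2 = 64 —(−1)→ 63
63 —HB8→ 7·8 + 7 —bump→ 7·9 + 7 = 70 —(−1)→ 69
69 —HB9→ 7·9 + 6 —bump→ 7·10 + 6 = 76 —(−1)→ 75

ω·7 + 6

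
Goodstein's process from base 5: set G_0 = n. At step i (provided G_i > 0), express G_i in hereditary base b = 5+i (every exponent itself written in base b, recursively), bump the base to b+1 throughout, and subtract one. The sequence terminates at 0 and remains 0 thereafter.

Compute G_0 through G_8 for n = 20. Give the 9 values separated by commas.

20 —HB5→ 4·5 —bump→ 4·6 = 24 —(−1)→ 23
23 —HB6→ 3·6 + 5 —bump→ 3·7 + 5 = 26 —(−1)→ 25
25 —HB7→ 3·7 + 4 —bump→ 3·8 + 4 = 28 —(−1)→ 27
27 —HB8→ 3·8 + 3 —bump→ 3·9 + 3 = 30 —(−1)→ 29
29 —HB9→ 3·9 + 2 —bump→ 3·10 + 2 = 32 —(−1)→ 31
31 —HB10→ 3·10 + 1 —bump→ 3·11 + 1 = 34 —(−1)→ 33
33 —HB11→ 3·11 —bump→ 3·12 = 36 —(−1)→ 35
35 —HB12→ 2·12 + 11 —bump→ 2·13 + 11 = 37 —(−1)→ 36

20, 23, 25, 27, 29, 31, 33, 35, 36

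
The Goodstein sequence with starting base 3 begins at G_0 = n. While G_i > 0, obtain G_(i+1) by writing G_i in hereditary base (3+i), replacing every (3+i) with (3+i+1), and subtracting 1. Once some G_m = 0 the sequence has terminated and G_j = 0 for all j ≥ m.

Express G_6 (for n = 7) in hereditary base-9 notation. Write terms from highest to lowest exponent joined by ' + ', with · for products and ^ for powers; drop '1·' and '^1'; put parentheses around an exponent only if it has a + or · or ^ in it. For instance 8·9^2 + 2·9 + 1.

7 —HB3→ 2·3 + 1 —bump→ 2·4 + 1 = 9 —(−1)→ 8
8 —HB4→ 2·4 —bump→ 2·5 = 10 —(−1)→ 9
9 —HB5→ 5 + 4 —bump→ 6 + 4 = 10 —(−1)→ 9
9 —HB6→ 6 + 3 —bump→ 7 + 3 = 10 —(−1)→ 9
9 —HB7→ 7 + 2 —bump→ 8 + 2 = 10 —(−1)→ 9
9 —HB8→ 8 + 1 —bump→ 9 + 1 = 10 —(−1)→ 9
9 —HB9→ 9 —bump→ 10 = 10 —(−1)→ 9

9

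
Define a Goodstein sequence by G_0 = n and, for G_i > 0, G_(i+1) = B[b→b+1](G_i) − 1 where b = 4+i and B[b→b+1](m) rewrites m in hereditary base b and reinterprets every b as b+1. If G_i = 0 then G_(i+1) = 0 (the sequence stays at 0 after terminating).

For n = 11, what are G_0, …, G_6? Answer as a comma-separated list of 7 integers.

(0) 11|_4 = 2·4 + 3 ↦ 2·5 + 3|_5 = 13 ⇒ 12
(1) 12|_5 = 2·5 + 2 ↦ 2·6 + 2|_6 = 14 ⇒ 13
(2) 13|_6 = 2·6 + 1 ↦ 2·7 + 1|_7 = 15 ⇒ 14
(3) 14|_7 = 2·7 ↦ 2·8|_8 = 16 ⇒ 15
(4) 15|_8 = 8 + 7 ↦ 9 + 7|_9 = 16 ⇒ 15
(5) 15|_9 = 9 + 6 ↦ 10 + 6|_10 = 16 ⇒ 15

11, 12, 13, 14, 15, 15, 15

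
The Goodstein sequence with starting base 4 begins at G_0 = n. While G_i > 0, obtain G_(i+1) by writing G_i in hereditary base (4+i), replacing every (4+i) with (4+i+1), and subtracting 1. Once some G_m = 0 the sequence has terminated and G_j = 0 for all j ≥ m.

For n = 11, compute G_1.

12

[0] 11 ≡ 2·4 + 3 (base 4). Lift 5: 13. −1: 12.
[1] 12 ≡ 2·5 + 2 (base 5). Lift 6: 14. −1: 13.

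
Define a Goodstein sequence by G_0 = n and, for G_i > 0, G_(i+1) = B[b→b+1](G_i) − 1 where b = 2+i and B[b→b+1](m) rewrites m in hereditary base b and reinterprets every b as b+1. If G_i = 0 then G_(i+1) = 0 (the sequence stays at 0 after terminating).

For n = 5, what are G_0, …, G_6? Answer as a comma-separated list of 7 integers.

5, 27, 255, 467, 775, 1197, 1751

5 —HB2→ 2^2 + 1 —bump→ 3^3 + 1 = 28 —(−1)→ 27
27 —HB3→ 3^3 —bump→ 4^4 = 256 —(−1)→ 255
255 —HB4→ 3·4^3 + 3·4^2 + 3·4 + 3 —bump→ 3·5^3 + 3·5^2 + 3·5 + 3 = 468 —(−1)→ 467
467 —HB5→ 3·5^3 + 3·5^2 + 3·5 + 2 —bump→ 3·6^3 + 3·6^2 + 3·6 + 2 = 776 —(−1)→ 775
775 —HB6→ 3·6^3 + 3·6^2 + 3·6 + 1 —bump→ 3·7^3 + 3·7^2 + 3·7 + 1 = 1198 —(−1)→ 1197
1197 —HB7→ 3·7^3 + 3·7^2 + 3·7 —bump→ 3·8^3 + 3·8^2 + 3·8 = 1752 —(−1)→ 1751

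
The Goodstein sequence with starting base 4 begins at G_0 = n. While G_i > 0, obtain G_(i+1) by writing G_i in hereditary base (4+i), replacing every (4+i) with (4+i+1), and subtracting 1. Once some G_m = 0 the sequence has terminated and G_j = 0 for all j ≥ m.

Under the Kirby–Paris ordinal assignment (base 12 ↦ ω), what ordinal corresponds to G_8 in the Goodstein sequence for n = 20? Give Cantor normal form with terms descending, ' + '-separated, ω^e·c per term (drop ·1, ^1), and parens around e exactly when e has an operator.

[0] 20 ≡ 4^2 + 4 (base 4). Lift 5: 30. −1: 29.
[1] 29 ≡ 5^2 + 4 (base 5). Lift 6: 40. −1: 39.
[2] 39 ≡ 6^2 + 3 (base 6). Lift 7: 52. −1: 51.
[3] 51 ≡ 7^2 + 2 (base 7). Lift 8: 66. −1: 65.
[4] 65 ≡ 8^2 + 1 (base 8). Lift 9: 82. −1: 81.
[5] 81 ≡ 9^2 (base 9). Lift 10: 100. −1: 99.
[6] 99 ≡ 9·10 + 9 (base 10). Lift 11: 108. −1: 107.
[7] 107 ≡ 9·11 + 8 (base 11). Lift 12: 116. −1: 115.
[8] 115 ≡ 9·12 + 7 (base 12). Lift 13: 124. −1: 123.

ω·9 + 7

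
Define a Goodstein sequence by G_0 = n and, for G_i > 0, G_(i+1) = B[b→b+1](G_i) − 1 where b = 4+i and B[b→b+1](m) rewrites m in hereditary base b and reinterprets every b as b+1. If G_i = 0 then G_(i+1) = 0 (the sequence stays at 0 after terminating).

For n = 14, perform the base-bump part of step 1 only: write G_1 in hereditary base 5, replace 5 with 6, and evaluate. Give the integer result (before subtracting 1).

19

G_0 = 14. HB_4(14) = 3·4 + 2. Bump = 17. G_1 = 16.
G_1 = 16. HB_5(16) = 3·5 + 1. Bump = 19. G_2 = 18.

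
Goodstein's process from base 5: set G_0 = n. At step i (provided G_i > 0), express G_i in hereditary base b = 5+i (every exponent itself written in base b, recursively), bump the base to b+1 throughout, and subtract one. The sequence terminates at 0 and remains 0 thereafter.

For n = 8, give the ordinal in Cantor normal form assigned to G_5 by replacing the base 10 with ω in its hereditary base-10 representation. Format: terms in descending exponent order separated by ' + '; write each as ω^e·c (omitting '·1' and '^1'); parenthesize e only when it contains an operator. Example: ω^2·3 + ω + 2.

G_0=8  [base 5] 5 + 3  →[5↦6]→  6 + 3 = 9  −1 ⇒ G_1=8
G_1=8  [base 6] 6 + 2  →[6↦7]→  7 + 2 = 9  −1 ⇒ G_2=8
G_2=8  [base 7] 7 + 1  →[7↦8]→  8 + 1 = 9  −1 ⇒ G_3=8
G_3=8  [base 8] 8  →[8↦9]→  9 = 9  −1 ⇒ G_4=8
G_4=8  [base 9] 8  →[9↦10]→  8 = 8  −1 ⇒ G_5=7
G_5=7  [base 10] 7  →[10↦11]→  7 = 7  −1 ⇒ G_6=6

7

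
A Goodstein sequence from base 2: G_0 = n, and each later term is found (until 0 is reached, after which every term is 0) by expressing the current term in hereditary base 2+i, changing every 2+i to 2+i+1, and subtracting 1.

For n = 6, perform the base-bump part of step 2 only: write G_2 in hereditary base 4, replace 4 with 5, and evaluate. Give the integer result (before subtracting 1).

3126

[0] 6 ≡ 2^2 + 2 (base 2). Lift 3: 30. −1: 29.
[1] 29 ≡ 3^3 + 2 (base 3). Lift 4: 258. −1: 257.
[2] 257 ≡ 4^4 + 1 (base 4). Lift 5: 3126. −1: 3125.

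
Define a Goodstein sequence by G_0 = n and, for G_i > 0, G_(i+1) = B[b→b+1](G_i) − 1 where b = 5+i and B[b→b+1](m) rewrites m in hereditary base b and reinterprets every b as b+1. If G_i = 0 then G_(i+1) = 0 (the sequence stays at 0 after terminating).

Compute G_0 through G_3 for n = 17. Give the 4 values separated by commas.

17, 19, 21, 23

G_0=17  [base 5] 3·5 + 2  →[5↦6]→  3·6 + 2 = 20  −1 ⇒ G_1=19
G_1=19  [base 6] 3·6 + 1  →[6↦7]→  3·7 + 1 = 22  −1 ⇒ G_2=21
G_2=21  [base 7] 3·7  →[7↦8]→  3·8 = 24  −1 ⇒ G_3=23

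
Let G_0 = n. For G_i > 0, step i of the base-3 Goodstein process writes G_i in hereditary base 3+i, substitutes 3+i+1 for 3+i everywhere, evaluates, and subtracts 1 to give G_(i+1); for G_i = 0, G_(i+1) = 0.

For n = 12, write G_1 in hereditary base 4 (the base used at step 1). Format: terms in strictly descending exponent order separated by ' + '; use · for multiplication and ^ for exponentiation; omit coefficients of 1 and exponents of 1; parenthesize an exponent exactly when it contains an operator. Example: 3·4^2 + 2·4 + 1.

G_0 = 12. HB_3(12) = 3^2 + 3. Bump = 20. G_1 = 19.
G_1 = 19. HB_4(19) = 4^2 + 3. Bump = 28. G_2 = 27.

4^2 + 3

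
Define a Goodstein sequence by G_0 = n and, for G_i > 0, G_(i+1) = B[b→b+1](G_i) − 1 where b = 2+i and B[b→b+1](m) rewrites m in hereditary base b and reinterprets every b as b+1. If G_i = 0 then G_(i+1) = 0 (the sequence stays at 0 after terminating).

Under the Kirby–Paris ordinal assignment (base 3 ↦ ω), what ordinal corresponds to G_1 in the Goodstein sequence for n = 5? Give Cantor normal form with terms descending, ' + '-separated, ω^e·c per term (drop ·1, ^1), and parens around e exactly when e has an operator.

i=0: 5 = 2^2 + 1 (b=2); 2→3: 3^3 + 1 = 28; 28−1 = 27
i=1: 27 = 3^3 (b=3); 3→4: 4^4 = 256; 256−1 = 255

ω^ω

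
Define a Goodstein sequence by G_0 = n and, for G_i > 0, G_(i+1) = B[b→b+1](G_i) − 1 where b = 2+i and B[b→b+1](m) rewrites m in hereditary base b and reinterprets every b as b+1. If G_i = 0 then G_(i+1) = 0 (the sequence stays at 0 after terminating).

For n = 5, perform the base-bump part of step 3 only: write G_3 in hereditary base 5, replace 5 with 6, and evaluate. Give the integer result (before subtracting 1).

776

step 0: 5 = 2^2 + 1; sub 3 for 2: 3^3 + 1; = 28; G_1 = 28−1 = 27
step 1: 27 = 3^3; sub 4 for 3: 4^4; = 256; G_2 = 256−1 = 255
step 2: 255 = 3·4^3 + 3·4^2 + 3·4 + 3; sub 5 for 4: 3·5^3 + 3·5^2 + 3·5 + 3; = 468; G_3 = 468−1 = 467
step 3: 467 = 3·5^3 + 3·5^2 + 3·5 + 2; sub 6 for 5: 3·6^3 + 3·6^2 + 3·6 + 2; = 776; G_4 = 776−1 = 775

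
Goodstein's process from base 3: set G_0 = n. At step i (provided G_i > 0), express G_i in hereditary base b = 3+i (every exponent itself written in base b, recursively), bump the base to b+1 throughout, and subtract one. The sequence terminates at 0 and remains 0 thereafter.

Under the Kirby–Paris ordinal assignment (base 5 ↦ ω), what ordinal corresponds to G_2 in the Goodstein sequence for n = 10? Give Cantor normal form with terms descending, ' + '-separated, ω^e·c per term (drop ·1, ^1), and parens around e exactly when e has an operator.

G_0=10  [base 3] 3^2 + 1  →[3↦4]→  4^2 + 1 = 17  −1 ⇒ G_1=16
G_1=16  [base 4] 4^2  →[4↦5]→  5^2 = 25  −1 ⇒ G_2=24

ω·4 + 4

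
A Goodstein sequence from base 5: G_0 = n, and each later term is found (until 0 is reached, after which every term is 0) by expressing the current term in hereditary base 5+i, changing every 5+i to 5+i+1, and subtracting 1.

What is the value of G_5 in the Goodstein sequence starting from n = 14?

base 5: 14 = 2·5 + 4; at 6: 2·6 + 4 = 16; next = 15
base 6: 15 = 2·6 + 3; at 7: 2·7 + 3 = 17; next = 16
base 7: 16 = 2·7 + 2; at 8: 2·8 + 2 = 18; next = 17
base 8: 17 = 2·8 + 1; at 9: 2·9 + 1 = 19; next = 18
base 9: 18 = 2·9; at 10: 2·10 = 20; next = 19
base 10: 19 = 10 + 9; at 11: 11 + 9 = 20; next = 19

19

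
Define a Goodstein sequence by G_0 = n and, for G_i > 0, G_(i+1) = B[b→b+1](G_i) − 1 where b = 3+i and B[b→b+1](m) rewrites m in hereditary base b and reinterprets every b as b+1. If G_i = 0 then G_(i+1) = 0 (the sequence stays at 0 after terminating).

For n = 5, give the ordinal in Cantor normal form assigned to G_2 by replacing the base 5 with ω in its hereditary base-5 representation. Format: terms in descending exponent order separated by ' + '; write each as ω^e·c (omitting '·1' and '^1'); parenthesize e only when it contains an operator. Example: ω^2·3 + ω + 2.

step 0: 5 = 3 + 2; sub 4 for 3: 4 + 2; = 6; G_1 = 6−1 = 5
step 1: 5 = 4 + 1; sub 5 for 4: 5 + 1; = 6; G_2 = 6−1 = 5
step 2: 5 = 5; sub 6 for 5: 6; = 6; G_3 = 6−1 = 5

ω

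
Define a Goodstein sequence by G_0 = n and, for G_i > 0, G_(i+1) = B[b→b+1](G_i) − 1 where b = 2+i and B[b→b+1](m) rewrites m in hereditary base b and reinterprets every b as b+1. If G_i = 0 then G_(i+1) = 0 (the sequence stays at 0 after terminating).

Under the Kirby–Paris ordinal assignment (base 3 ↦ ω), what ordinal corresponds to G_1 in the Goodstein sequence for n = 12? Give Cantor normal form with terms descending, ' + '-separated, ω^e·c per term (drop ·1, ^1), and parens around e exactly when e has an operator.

i=0: 12 = 2^(2 + 1) + 2^2 (b=2); 2→3: 3^(3 + 1) + 3^3 = 108; 108−1 = 107
i=1: 107 = 3^(3 + 1) + 2·3^2 + 2·3 + 2 (b=3); 3→4: 4^(4 + 1) + 2·4^2 + 2·4 + 2 = 1066; 1066−1 = 1065

ω^(ω + 1) + ω^2·2 + ω·2 + 2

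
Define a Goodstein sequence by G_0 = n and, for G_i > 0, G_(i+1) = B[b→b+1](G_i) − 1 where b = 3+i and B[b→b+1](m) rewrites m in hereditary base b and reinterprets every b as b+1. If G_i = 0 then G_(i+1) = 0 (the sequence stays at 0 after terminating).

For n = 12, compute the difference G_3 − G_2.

10

(0) 12|_3 = 3^2 + 3 ↦ 4^2 + 4|_4 = 20 ⇒ 19
(1) 19|_4 = 4^2 + 3 ↦ 5^2 + 3|_5 = 28 ⇒ 27
(2) 27|_5 = 5^2 + 2 ↦ 6^2 + 2|_6 = 38 ⇒ 37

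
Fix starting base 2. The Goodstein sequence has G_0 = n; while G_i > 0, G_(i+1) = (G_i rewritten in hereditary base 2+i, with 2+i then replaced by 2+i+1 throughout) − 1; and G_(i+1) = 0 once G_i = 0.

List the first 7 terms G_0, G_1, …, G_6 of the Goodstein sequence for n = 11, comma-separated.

11, 84, 1027, 15627, 279937, 5764801, 134217727

i=0: 11 = 2^(2 + 1) + 2 + 1 (b=2); 2→3: 3^(3 + 1) + 3 + 1 = 85; 85−1 = 84
i=1: 84 = 3^(3 + 1) + 3 (b=3); 3→4: 4^(4 + 1) + 4 = 1028; 1028−1 = 1027
i=2: 1027 = 4^(4 + 1) + 3 (b=4); 4→5: 5^(5 + 1) + 3 = 15628; 15628−1 = 15627
i=3: 15627 = 5^(5 + 1) + 2 (b=5); 5→6: 6^(6 + 1) + 2 = 279938; 279938−1 = 279937
i=4: 279937 = 6^(6 + 1) + 1 (b=6); 6→7: 7^(7 + 1) + 1 = 5764802; 5764802−1 = 5764801
i=5: 5764801 = 7^(7 + 1) (b=7); 7→8: 8^(8 + 1) = 134217728; 134217728−1 = 134217727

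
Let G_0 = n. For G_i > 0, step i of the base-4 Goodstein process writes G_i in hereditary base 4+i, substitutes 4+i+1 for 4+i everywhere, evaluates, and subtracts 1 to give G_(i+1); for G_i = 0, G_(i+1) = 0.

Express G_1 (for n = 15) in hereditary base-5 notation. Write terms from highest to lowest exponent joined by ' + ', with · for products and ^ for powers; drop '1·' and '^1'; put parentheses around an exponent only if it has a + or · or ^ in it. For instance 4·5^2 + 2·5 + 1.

[0] 15 ≡ 3·4 + 3 (base 4). Lift 5: 18. −1: 17.
[1] 17 ≡ 3·5 + 2 (base 5). Lift 6: 20. −1: 19.

3·5 + 2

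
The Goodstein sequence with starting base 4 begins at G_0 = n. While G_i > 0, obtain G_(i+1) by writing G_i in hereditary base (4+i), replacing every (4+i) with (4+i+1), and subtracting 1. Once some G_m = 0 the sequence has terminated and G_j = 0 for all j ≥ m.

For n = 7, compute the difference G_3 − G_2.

7 —HB4→ 4 + 3 —bump→ 5 + 3 = 8 —(−1)→ 7
7 —HB5→ 5 + 2 —bump→ 6 + 2 = 8 —(−1)→ 7
7 —HB6→ 6 + 1 —bump→ 7 + 1 = 8 —(−1)→ 7

0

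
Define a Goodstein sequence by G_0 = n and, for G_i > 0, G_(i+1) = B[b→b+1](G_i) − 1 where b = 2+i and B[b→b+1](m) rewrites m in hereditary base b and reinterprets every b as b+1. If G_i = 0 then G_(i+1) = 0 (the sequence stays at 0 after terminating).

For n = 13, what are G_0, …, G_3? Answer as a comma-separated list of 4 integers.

13, 108, 1279, 16092

G_0=13  [base 2] 2^(2 + 1) + 2^2 + 1  →[2↦3]→  3^(3 + 1) + 3^3 + 1 = 109  −1 ⇒ G_1=108
G_1=108  [base 3] 3^(3 + 1) + 3^3  →[3↦4]→  4^(4 + 1) + 4^4 = 1280  −1 ⇒ G_2=1279
G_2=1279  [base 4] 4^(4 + 1) + 3·4^3 + 3·4^2 + 3·4 + 3  →[4↦5]→  5^(5 + 1) + 3·5^3 + 3·5^2 + 3·5 + 3 = 16093  −1 ⇒ G_3=16092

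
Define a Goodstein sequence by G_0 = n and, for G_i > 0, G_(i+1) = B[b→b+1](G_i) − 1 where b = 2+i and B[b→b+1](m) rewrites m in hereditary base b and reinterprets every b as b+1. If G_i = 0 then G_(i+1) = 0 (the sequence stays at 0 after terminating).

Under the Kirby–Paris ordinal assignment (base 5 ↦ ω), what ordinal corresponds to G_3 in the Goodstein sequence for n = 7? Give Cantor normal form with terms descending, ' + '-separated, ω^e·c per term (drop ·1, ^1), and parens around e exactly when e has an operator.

G_0=7  [base 2] 2^2 + 2 + 1  →[2↦3]→  3^3 + 3 + 1 = 31  −1 ⇒ G_1=30
G_1=30  [base 3] 3^3 + 3  →[3↦4]→  4^4 + 4 = 260  −1 ⇒ G_2=259
G_2=259  [base 4] 4^4 + 3  →[4↦5]→  5^5 + 3 = 3128  −1 ⇒ G_3=3127
G_3=3127  [base 5] 5^5 + 2  →[5↦6]→  6^6 + 2 = 46658  −1 ⇒ G_4=46657

ω^ω + 2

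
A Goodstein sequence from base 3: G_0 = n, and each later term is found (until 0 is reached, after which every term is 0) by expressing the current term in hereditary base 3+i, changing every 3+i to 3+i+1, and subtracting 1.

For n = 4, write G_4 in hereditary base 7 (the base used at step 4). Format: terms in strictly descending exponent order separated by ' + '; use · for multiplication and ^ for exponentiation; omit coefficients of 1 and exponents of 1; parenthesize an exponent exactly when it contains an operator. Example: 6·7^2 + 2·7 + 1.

2

base 3: 4 = 3 + 1; at 4: 4 + 1 = 5; next = 4
base 4: 4 = 4; at 5: 5 = 5; next = 4
base 5: 4 = 4; at 6: 4 = 4; next = 3
base 6: 3 = 3; at 7: 3 = 3; next = 2
base 7: 2 = 2; at 8: 2 = 2; next = 1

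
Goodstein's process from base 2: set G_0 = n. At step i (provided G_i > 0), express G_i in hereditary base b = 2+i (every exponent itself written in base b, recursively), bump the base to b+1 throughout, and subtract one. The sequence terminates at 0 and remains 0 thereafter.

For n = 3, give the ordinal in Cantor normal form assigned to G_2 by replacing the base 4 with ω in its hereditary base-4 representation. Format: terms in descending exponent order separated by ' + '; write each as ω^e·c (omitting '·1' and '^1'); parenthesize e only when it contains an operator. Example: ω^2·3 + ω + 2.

G_0=3  [base 2] 2 + 1  →[2↦3]→  3 + 1 = 4  −1 ⇒ G_1=3
G_1=3  [base 3] 3  →[3↦4]→  4 = 4  −1 ⇒ G_2=3

3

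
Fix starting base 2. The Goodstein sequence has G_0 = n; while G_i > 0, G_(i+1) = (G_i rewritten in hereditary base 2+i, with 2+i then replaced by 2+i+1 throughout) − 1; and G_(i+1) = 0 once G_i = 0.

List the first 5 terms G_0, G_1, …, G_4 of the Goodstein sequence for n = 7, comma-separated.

7, 30, 259, 3127, 46657

step 0: 7 = 2^2 + 2 + 1; sub 3 for 2: 3^3 + 3 + 1; = 31; G_1 = 31−1 = 30
step 1: 30 = 3^3 + 3; sub 4 for 3: 4^4 + 4; = 260; G_2 = 260−1 = 259
step 2: 259 = 4^4 + 3; sub 5 for 4: 5^5 + 3; = 3128; G_3 = 3128−1 = 3127
step 3: 3127 = 5^5 + 2; sub 6 for 5: 6^6 + 2; = 46658; G_4 = 46658−1 = 46657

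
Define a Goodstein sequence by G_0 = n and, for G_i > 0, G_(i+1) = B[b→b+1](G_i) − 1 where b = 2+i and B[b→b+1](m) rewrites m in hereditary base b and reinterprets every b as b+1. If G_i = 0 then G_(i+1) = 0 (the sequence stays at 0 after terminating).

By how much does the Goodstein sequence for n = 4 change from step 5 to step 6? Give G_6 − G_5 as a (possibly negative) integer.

step 0: 4 = 2^2; sub 3 for 2: 3^3; = 27; G_1 = 27−1 = 26
step 1: 26 = 2·3^2 + 2·3 + 2; sub 4 for 3: 2·4^2 + 2·4 + 2; = 42; G_2 = 42−1 = 41
step 2: 41 = 2·4^2 + 2·4 + 1; sub 5 for 4: 2·5^2 + 2·5 + 1; = 61; G_3 = 61−1 = 60
step 3: 60 = 2·5^2 + 2·5; sub 6 for 5: 2·6^2 + 2·6; = 84; G_4 = 84−1 = 83
step 4: 83 = 2·6^2 + 6 + 5; sub 7 for 6: 2·7^2 + 7 + 5; = 110; G_5 = 110−1 = 109
step 5: 109 = 2·7^2 + 7 + 4; sub 8 for 7: 2·8^2 + 8 + 4; = 140; G_6 = 140−1 = 139

30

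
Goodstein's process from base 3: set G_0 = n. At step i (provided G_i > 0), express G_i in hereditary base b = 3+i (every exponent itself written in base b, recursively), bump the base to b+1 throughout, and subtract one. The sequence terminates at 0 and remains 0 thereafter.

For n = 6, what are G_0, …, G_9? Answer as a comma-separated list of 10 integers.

6, 7, 7, 7, 7, 7, 6, 5, 4, 3

i=0: 6 = 2·3 (b=3); 3→4: 2·4 = 8; 8−1 = 7
i=1: 7 = 4 + 3 (b=4); 4→5: 5 + 3 = 8; 8−1 = 7
i=2: 7 = 5 + 2 (b=5); 5→6: 6 + 2 = 8; 8−1 = 7
i=3: 7 = 6 + 1 (b=6); 6→7: 7 + 1 = 8; 8−1 = 7
i=4: 7 = 7 (b=7); 7→8: 8 = 8; 8−1 = 7
i=5: 7 = 7 (b=8); 8→9: 7 = 7; 7−1 = 6
i=6: 6 = 6 (b=9); 9→10: 6 = 6; 6−1 = 5
i=7: 5 = 5 (b=10); 10→11: 5 = 5; 5−1 = 4
i=8: 4 = 4 (b=11); 11→12: 4 = 4; 4−1 = 3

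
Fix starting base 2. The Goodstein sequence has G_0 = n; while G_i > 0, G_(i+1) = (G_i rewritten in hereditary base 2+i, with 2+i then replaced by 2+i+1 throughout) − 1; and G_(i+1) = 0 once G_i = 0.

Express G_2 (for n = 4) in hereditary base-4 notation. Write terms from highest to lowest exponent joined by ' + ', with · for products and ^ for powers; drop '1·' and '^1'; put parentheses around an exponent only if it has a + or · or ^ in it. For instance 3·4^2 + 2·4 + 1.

4 —HB2→ 2^2 —bump→ 3^3 = 27 —(−1)→ 26
26 —HB3→ 2·3^2 + 2·3 + 2 —bump→ 2·4^2 + 2·4 + 2 = 42 —(−1)→ 41

2·4^2 + 2·4 + 1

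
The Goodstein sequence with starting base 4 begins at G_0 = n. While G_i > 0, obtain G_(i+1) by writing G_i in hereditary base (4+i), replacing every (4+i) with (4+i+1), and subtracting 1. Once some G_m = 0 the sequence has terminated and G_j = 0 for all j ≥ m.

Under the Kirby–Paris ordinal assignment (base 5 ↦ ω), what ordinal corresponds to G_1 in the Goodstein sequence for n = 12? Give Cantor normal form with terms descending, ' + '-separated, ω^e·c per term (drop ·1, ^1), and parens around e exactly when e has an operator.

base 4: 12 = 3·4; at 5: 3·5 = 15; next = 14
base 5: 14 = 2·5 + 4; at 6: 2·6 + 4 = 16; next = 15

ω·2 + 4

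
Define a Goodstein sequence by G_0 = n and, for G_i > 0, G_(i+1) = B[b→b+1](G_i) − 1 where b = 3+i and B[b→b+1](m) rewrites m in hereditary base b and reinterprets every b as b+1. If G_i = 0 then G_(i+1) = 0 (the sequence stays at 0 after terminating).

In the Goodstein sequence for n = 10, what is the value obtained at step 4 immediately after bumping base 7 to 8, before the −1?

34

[0] 10 ≡ 3^2 + 1 (base 3). Lift 4: 17. −1: 16.
[1] 16 ≡ 4^2 (base 4). Lift 5: 25. −1: 24.
[2] 24 ≡ 4·5 + 4 (base 5). Lift 6: 28. −1: 27.
[3] 27 ≡ 4·6 + 3 (base 6). Lift 7: 31. −1: 30.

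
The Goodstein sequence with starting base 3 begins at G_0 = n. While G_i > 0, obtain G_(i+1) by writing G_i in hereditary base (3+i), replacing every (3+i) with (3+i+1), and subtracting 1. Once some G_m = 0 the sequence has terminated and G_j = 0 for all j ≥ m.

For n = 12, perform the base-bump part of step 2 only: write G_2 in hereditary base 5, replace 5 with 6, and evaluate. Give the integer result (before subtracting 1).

(0) 12|_3 = 3^2 + 3 ↦ 4^2 + 4|_4 = 20 ⇒ 19
(1) 19|_4 = 4^2 + 3 ↦ 5^2 + 3|_5 = 28 ⇒ 27
(2) 27|_5 = 5^2 + 2 ↦ 6^2 + 2|_6 = 38 ⇒ 37

38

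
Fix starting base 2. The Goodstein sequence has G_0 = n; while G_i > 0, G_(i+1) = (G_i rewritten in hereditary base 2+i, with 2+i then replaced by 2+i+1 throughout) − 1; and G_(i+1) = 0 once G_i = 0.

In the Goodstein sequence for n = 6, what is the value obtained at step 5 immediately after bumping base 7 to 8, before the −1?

187244

[0] 6 ≡ 2^2 + 2 (base 2). Lift 3: 30. −1: 29.
[1] 29 ≡ 3^3 + 2 (base 3). Lift 4: 258. −1: 257.
[2] 257 ≡ 4^4 + 1 (base 4). Lift 5: 3126. −1: 3125.
[3] 3125 ≡ 5^5 (base 5). Lift 6: 46656. −1: 46655.
[4] 46655 ≡ 5·6^5 + 5·6^4 + 5·6^3 + 5·6^2 + 5·6 + 5 (base 6). Lift 7: 98040. −1: 98039.
[5] 98039 ≡ 5·7^5 + 5·7^4 + 5·7^3 + 5·7^2 + 5·7 + 4 (base 7). Lift 8: 187244. −1: 187243.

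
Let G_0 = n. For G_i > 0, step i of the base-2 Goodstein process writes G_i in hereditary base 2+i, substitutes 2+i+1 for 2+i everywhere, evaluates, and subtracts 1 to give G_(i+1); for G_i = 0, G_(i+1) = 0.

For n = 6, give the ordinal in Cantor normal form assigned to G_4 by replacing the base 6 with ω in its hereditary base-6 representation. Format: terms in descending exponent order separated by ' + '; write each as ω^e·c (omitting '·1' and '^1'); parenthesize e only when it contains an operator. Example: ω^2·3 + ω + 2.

ω^5·5 + ω^4·5 + ω^3·5 + ω^2·5 + ω·5 + 5

step 0: 6 = 2^2 + 2; sub 3 for 2: 3^3 + 3; = 30; G_1 = 30−1 = 29
step 1: 29 = 3^3 + 2; sub 4 for 3: 4^4 + 2; = 258; G_2 = 258−1 = 257
step 2: 257 = 4^4 + 1; sub 5 for 4: 5^5 + 1; = 3126; G_3 = 3126−1 = 3125
step 3: 3125 = 5^5; sub 6 for 5: 6^6; = 46656; G_4 = 46656−1 = 46655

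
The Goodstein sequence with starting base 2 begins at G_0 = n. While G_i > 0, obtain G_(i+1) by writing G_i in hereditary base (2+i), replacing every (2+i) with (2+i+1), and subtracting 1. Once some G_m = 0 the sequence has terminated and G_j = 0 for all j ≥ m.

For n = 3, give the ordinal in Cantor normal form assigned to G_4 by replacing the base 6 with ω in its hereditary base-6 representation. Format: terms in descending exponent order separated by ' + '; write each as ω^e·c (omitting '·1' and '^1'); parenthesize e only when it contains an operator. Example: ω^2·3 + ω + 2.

base 2: 3 = 2 + 1; at 3: 3 + 1 = 4; next = 3
base 3: 3 = 3; at 4: 4 = 4; next = 3
base 4: 3 = 3; at 5: 3 = 3; next = 2
base 5: 2 = 2; at 6: 2 = 2; next = 1
base 6: 1 = 1; at 7: 1 = 1; next = 0

1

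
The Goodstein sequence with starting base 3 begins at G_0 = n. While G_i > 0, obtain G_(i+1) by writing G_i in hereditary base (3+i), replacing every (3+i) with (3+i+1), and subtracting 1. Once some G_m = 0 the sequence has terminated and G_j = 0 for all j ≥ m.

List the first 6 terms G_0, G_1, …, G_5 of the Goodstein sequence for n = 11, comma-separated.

G_0=11  [base 3] 3^2 + 2  →[3↦4]→  4^2 + 2 = 18  −1 ⇒ G_1=17
G_1=17  [base 4] 4^2 + 1  →[4↦5]→  5^2 + 1 = 26  −1 ⇒ G_2=25
G_2=25  [base 5] 5^2  →[5↦6]→  6^2 = 36  −1 ⇒ G_3=35
G_3=35  [base 6] 5·6 + 5  →[6↦7]→  5·7 + 5 = 40  −1 ⇒ G_4=39
G_4=39  [base 7] 5·7 + 4  →[7↦8]→  5·8 + 4 = 44  −1 ⇒ G_5=43

11, 17, 25, 35, 39, 43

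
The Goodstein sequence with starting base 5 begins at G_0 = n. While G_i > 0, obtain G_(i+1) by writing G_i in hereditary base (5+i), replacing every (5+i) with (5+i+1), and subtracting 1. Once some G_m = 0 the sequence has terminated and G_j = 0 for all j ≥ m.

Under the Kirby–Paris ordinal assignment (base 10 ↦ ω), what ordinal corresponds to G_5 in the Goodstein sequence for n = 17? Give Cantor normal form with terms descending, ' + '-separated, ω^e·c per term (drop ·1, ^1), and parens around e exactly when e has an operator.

ω·2 + 5

17 —HB5→ 3·5 + 2 —bump→ 3·6 + 2 = 20 —(−1)→ 19
19 —HB6→ 3·6 + 1 —bump→ 3·7 + 1 = 22 —(−1)→ 21
21 —HB7→ 3·7 —bump→ 3·8 = 24 —(−1)→ 23
23 —HB8→ 2·8 + 7 —bump→ 2·9 + 7 = 25 —(−1)→ 24
24 —HB9→ 2·9 + 6 —bump→ 2·10 + 6 = 26 —(−1)→ 25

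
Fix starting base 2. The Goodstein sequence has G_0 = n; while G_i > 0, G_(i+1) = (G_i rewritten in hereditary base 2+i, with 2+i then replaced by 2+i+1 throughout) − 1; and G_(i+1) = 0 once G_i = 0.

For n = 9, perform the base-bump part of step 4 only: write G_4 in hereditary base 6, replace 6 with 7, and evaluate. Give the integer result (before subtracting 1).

9 —HB2→ 2^(2 + 1) + 1 —bump→ 3^(3 + 1) + 1 = 82 —(−1)→ 81
81 —HB3→ 3^(3 + 1) —bump→ 4^(4 + 1) = 1024 —(−1)→ 1023
1023 —HB4→ 3·4^4 + 3·4^3 + 3·4^2 + 3·4 + 3 —bump→ 3·5^5 + 3·5^3 + 3·5^2 + 3·5 + 3 = 9843 —(−1)→ 9842
9842 —HB5→ 3·5^5 + 3·5^3 + 3·5^2 + 3·5 + 2 —bump→ 3·6^6 + 3·6^3 + 3·6^2 + 3·6 + 2 = 140744 —(−1)→ 140743
140743 —HB6→ 3·6^6 + 3·6^3 + 3·6^2 + 3·6 + 1 —bump→ 3·7^7 + 3·7^3 + 3·7^2 + 3·7 + 1 = 2471827 —(−1)→ 2471826

2471827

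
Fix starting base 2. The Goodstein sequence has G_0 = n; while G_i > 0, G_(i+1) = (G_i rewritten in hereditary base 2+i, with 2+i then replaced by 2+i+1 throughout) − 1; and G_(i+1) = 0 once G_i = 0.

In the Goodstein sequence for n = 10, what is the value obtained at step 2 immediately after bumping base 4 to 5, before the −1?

base 2: 10 = 2^(2 + 1) + 2; at 3: 3^(3 + 1) + 3 = 84; next = 83
base 3: 83 = 3^(3 + 1) + 2; at 4: 4^(4 + 1) + 2 = 1026; next = 1025
base 4: 1025 = 4^(4 + 1) + 1; at 5: 5^(5 + 1) + 1 = 15626; next = 15625

15626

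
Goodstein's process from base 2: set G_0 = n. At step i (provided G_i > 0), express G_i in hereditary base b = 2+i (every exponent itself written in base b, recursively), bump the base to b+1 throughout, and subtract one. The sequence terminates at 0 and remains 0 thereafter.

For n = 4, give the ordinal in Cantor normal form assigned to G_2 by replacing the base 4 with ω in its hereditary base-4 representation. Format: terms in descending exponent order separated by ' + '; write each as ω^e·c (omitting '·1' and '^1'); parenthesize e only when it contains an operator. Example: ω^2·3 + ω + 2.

ω^2·2 + ω·2 + 1

G_0=4  [base 2] 2^2  →[2↦3]→  3^3 = 27  −1 ⇒ G_1=26
G_1=26  [base 3] 2·3^2 + 2·3 + 2  →[3↦4]→  2·4^2 + 2·4 + 2 = 42  −1 ⇒ G_2=41
G_2=41  [base 4] 2·4^2 + 2·4 + 1  →[4↦5]→  2·5^2 + 2·5 + 1 = 61  −1 ⇒ G_3=60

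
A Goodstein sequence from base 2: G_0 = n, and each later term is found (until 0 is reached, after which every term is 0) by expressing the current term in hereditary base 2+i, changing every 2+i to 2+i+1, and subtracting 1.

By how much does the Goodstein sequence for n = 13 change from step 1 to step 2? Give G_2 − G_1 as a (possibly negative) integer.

1171

base 2: 13 = 2^(2 + 1) + 2^2 + 1; at 3: 3^(3 + 1) + 3^3 + 1 = 109; next = 108
base 3: 108 = 3^(3 + 1) + 3^3; at 4: 4^(4 + 1) + 4^4 = 1280; next = 1279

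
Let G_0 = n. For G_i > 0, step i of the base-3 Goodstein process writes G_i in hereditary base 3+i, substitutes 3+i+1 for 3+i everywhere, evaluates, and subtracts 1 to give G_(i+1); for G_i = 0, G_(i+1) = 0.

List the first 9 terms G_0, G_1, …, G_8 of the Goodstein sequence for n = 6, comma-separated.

6, 7, 7, 7, 7, 7, 6, 5, 4

[0] 6 ≡ 2·3 (base 3). Lift 4: 8. −1: 7.
[1] 7 ≡ 4 + 3 (base 4). Lift 5: 8. −1: 7.
[2] 7 ≡ 5 + 2 (base 5). Lift 6: 8. −1: 7.
[3] 7 ≡ 6 + 1 (base 6). Lift 7: 8. −1: 7.
[4] 7 ≡ 7 (base 7). Lift 8: 8. −1: 7.
[5] 7 ≡ 7 (base 8). Lift 9: 7. −1: 6.
[6] 6 ≡ 6 (base 9). Lift 10: 6. −1: 5.
[7] 5 ≡ 5 (base 10). Lift 11: 5. −1: 4.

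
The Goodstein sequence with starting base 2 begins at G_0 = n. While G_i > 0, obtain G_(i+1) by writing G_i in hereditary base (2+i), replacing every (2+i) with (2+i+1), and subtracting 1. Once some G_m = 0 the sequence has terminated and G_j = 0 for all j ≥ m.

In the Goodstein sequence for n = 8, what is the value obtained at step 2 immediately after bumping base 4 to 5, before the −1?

8 —HB2→ 2^(2 + 1) —bump→ 3^(3 + 1) = 81 —(−1)→ 80
80 —HB3→ 2·3^3 + 2·3^2 + 2·3 + 2 —bump→ 2·4^4 + 2·4^2 + 2·4 + 2 = 554 —(−1)→ 553
553 —HB4→ 2·4^4 + 2·4^2 + 2·4 + 1 —bump→ 2·5^5 + 2·5^2 + 2·5 + 1 = 6311 —(−1)→ 6310

6311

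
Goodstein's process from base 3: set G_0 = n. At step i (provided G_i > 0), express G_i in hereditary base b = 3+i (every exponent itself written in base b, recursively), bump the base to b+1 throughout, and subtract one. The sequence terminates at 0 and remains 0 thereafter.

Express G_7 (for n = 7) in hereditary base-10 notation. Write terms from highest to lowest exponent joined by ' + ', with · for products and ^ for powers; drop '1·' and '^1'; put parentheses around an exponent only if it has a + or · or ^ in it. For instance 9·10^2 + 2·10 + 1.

9

base 3: 7 = 2·3 + 1; at 4: 2·4 + 1 = 9; next = 8
base 4: 8 = 2·4; at 5: 2·5 = 10; next = 9
base 5: 9 = 5 + 4; at 6: 6 + 4 = 10; next = 9
base 6: 9 = 6 + 3; at 7: 7 + 3 = 10; next = 9
base 7: 9 = 7 + 2; at 8: 8 + 2 = 10; next = 9
base 8: 9 = 8 + 1; at 9: 9 + 1 = 10; next = 9
base 9: 9 = 9; at 10: 10 = 10; next = 9
base 10: 9 = 9; at 11: 9 = 9; next = 8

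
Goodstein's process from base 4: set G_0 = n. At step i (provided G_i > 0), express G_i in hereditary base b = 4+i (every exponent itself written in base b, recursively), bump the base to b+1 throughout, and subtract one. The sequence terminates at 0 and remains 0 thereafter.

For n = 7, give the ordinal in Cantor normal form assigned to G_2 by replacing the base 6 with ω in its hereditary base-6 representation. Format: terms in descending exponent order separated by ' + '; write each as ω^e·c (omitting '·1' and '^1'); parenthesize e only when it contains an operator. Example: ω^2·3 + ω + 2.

G_0 = 7. HB_4(7) = 4 + 3. Bump = 8. G_1 = 7.
G_1 = 7. HB_5(7) = 5 + 2. Bump = 8. G_2 = 7.

ω + 1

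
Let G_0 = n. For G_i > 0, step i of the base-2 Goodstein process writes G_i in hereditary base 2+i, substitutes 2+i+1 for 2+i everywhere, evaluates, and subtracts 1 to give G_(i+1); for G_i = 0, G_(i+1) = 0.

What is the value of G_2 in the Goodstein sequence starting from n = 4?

4 —HB2→ 2^2 —bump→ 3^3 = 27 —(−1)→ 26
26 —HB3→ 2·3^2 + 2·3 + 2 —bump→ 2·4^2 + 2·4 + 2 = 42 —(−1)→ 41
41 —HB4→ 2·4^2 + 2·4 + 1 —bump→ 2·5^2 + 2·5 + 1 = 61 —(−1)→ 60

41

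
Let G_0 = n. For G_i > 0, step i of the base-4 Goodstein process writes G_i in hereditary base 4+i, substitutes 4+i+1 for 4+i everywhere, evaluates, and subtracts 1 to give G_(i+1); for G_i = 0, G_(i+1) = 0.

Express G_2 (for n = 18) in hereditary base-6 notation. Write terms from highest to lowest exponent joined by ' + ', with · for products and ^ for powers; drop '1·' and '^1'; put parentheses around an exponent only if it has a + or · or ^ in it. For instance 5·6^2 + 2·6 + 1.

i=0: 18 = 4^2 + 2 (b=4); 4→5: 5^2 + 2 = 27; 27−1 = 26
i=1: 26 = 5^2 + 1 (b=5); 5→6: 6^2 + 1 = 37; 37−1 = 36
i=2: 36 = 6^2 (b=6); 6→7: 7^2 = 49; 49−1 = 48

6^2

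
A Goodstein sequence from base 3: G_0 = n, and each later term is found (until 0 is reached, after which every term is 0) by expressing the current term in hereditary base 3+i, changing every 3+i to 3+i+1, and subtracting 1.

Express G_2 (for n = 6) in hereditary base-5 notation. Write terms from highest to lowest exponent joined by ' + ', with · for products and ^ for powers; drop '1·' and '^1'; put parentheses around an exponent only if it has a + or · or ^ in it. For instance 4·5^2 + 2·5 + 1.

5 + 2

(0) 6|_3 = 2·3 ↦ 2·4|_4 = 8 ⇒ 7
(1) 7|_4 = 4 + 3 ↦ 5 + 3|_5 = 8 ⇒ 7
(2) 7|_5 = 5 + 2 ↦ 6 + 2|_6 = 8 ⇒ 7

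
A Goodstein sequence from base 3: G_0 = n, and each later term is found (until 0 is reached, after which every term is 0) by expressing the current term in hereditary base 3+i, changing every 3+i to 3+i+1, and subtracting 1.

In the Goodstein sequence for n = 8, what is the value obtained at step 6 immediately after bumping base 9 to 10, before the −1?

base 3: 8 = 2·3 + 2; at 4: 2·4 + 2 = 10; next = 9
base 4: 9 = 2·4 + 1; at 5: 2·5 + 1 = 11; next = 10
base 5: 10 = 2·5; at 6: 2·6 = 12; next = 11
base 6: 11 = 6 + 5; at 7: 7 + 5 = 12; next = 11
base 7: 11 = 7 + 4; at 8: 8 + 4 = 12; next = 11
base 8: 11 = 8 + 3; at 9: 9 + 3 = 12; next = 11
base 9: 11 = 9 + 2; at 10: 10 + 2 = 12; next = 11

12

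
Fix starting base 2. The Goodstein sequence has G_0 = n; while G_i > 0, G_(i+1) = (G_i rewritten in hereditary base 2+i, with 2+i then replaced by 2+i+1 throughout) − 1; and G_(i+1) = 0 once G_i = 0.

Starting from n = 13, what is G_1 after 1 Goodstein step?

108

step 0: 13 = 2^(2 + 1) + 2^2 + 1; sub 3 for 2: 3^(3 + 1) + 3^3 + 1; = 109; G_1 = 109−1 = 108
step 1: 108 = 3^(3 + 1) + 3^3; sub 4 for 3: 4^(4 + 1) + 4^4; = 1280; G_2 = 1280−1 = 1279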